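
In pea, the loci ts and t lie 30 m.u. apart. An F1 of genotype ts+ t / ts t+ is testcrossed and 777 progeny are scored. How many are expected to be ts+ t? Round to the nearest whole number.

A map distance of 30 m.u. corresponds to a recombination frequency of 0.300.
The F1 is ts+ t / ts t+, so ts+ t is a parental gamete class with expected frequency (1 − r)/2 = 0.700/2 = 0.3500.
Expected number = 0.3500 × 777 = 271.95 ≈ 272.

272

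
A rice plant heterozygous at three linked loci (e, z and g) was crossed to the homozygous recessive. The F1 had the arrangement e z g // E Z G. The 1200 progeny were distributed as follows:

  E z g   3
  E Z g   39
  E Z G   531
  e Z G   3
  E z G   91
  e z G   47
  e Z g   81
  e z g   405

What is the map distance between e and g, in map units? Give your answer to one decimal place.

7.7 map units

The two rarest classes, E z g and e Z G, are the double crossovers. Comparing them with the parentals, only the e allele has switched, so e is the middle locus and the order is g – e – z.
Crossovers in the g–e interval produce the single-crossover classes e z G and E Z g (47 + 39 = 86) plus the double crossovers (6).
RF(g–e) = (86 + 6) / 1200 = 92/1200 = 0.0767 → 7.7 map units.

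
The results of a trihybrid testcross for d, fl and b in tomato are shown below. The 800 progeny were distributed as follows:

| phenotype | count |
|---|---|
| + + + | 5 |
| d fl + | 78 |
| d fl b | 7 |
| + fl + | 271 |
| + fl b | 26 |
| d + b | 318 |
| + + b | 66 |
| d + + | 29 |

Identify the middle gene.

fl

The two most frequent reciprocal classes, + fl + and d + b, are the parental types, so the F1 was + fl + / d + b.
The two rarest classes, + + + and d fl b, are the double crossovers. Comparing them with the parentals, only the fl allele has switched, so fl is the middle locus and the order is d – fl – b.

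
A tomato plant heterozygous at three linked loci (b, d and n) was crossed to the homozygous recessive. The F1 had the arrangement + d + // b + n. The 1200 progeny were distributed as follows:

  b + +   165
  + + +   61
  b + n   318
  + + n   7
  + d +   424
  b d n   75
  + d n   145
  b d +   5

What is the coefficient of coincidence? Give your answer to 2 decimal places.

The two rarest classes, b d + and + + n, are the double crossovers. Comparing them with the parentals, only the b allele has switched, so b is the middle locus and the order is d – b – n.
d–b: (136 + 12)/1200 = 0.1233; b–n: (310 + 12)/1200 = 0.2683.
Expected DCO frequency = 0.1233 × 0.2683 ≈ 0.03308; observed = 12/1200 ≈ 0.01000.
Coefficient of coincidence = 0.01000/0.03308 ≈ 0.30.

0.30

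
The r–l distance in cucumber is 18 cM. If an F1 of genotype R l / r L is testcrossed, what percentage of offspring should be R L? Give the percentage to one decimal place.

9.0%

A map distance of 18 cM corresponds to a recombination frequency of 0.180.
The F1 is R l / r L, so R L is a recombinant gamete class with expected frequency r/2 = 0.180/2 = 0.0900.
That is 0.0900 = 9.0% of the progeny.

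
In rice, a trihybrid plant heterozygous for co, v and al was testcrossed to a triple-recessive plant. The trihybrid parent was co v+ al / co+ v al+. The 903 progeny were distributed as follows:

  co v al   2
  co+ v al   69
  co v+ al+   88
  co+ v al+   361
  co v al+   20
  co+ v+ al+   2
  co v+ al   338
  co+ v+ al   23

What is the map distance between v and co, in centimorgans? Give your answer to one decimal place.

5.2 centimorgans

The two rarest classes, co v al and co+ v+ al+, are the double crossovers. Comparing them with the parentals, only the v allele has switched, so v is the middle locus and the order is co – v – al.
Crossovers in the co–v interval produce the single-crossover classes co+ v+ al and co v al+ (23 + 20 = 43) plus the double crossovers (4).
RF(co–v) = (43 + 4) / 903 = 47/903 = 0.0520 → 5.2 centimorgans.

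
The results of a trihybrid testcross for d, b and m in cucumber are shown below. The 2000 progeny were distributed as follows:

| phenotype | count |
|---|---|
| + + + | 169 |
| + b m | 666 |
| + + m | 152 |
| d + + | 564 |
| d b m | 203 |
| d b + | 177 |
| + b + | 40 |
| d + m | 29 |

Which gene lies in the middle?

The two most frequent reciprocal classes, d + + and + b m, are the parental types, so the F1 was d + + / + b m.
The two rarest classes, d + m and + b +, are the double crossovers. Comparing them with the parentals, only the m allele has switched, so m is the middle locus and the order is d – m – b.

m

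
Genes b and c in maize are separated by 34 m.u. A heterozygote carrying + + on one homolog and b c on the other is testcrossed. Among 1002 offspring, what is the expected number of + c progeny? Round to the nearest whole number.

A map distance of 34 m.u. corresponds to a recombination frequency of 0.340.
The F1 is + + / b c, so + c is a recombinant gamete class with expected frequency r/2 = 0.340/2 = 0.1700.
Expected number = 0.1700 × 1002 = 170.34 ≈ 170.

170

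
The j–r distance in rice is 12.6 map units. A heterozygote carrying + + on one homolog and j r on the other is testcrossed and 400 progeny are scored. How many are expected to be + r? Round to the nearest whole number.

A map distance of 12.6 map units corresponds to a recombination frequency of 0.126.
The F1 is + + / j r, so + r is a recombinant gamete class with expected frequency r/2 = 0.126/2 = 0.0630.
Expected number = 0.0630 × 400 = 25.20 ≈ 25.

25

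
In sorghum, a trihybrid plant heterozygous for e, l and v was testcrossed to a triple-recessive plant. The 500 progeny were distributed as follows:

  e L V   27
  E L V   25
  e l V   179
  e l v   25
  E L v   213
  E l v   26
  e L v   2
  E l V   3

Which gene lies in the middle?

The two most frequent reciprocal classes, e l V and E L v, are the parental types, so the F1 was e l V / E L v.
The two rarest classes, E l V and e L v, are the double crossovers. Comparing them with the parentals, only the e allele has switched, so e is the middle locus and the order is l – e – v.

e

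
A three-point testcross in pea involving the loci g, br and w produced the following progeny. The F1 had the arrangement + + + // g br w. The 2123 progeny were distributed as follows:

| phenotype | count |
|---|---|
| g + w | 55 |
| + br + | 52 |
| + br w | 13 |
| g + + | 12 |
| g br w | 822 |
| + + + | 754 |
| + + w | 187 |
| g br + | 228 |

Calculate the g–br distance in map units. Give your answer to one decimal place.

The two rarest classes, g + + and + br w, are the double crossovers. Comparing them with the parentals, only the g allele has switched, so g is the middle locus and the order is w – g – br.
Crossovers in the g–br interval produce the single-crossover classes + br + and g + w (52 + 55 = 107) plus the double crossovers (25).
RF(g–br) = (107 + 25) / 2123 = 132/2123 = 0.0622 → 6.2 map units.

6.2 map units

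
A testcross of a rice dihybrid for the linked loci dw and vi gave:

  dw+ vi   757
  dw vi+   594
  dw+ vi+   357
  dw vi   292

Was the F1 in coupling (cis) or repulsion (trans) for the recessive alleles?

The two most frequent classes are dw+ vi (757) and dw vi+ (594); these are the parental (non-recombinant) types.
So the F1 carried dw+ vi on one chromosome and dw vi+ on the other — the recessive alleles are on opposite chromosomes (trans / repulsion).

trans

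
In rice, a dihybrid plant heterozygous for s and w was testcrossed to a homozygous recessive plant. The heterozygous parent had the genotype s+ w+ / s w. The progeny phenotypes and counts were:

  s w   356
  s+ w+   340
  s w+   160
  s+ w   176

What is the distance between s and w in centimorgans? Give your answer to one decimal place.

The recombinant classes are s+ w and s w+: 176 + 160 = 336.
Recombination frequency = 336/1032 = 0.3256 ≈ 32.6%, i.e. 32.6 centimorgans.

32.6 centimorgans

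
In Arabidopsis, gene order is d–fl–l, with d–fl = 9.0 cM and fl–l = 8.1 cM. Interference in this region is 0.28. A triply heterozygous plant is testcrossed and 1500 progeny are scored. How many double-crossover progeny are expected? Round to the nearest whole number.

8

Map distances give recombination frequencies of 0.090 and 0.081 for the two intervals.
With interference 0.28 (so coincidence = 0.72), expected double-crossover frequency = 0.090 × 0.081 × 0.72 = 0.00525.
Expected number = 0.00525 × 1500 = 7.87 ≈ 8.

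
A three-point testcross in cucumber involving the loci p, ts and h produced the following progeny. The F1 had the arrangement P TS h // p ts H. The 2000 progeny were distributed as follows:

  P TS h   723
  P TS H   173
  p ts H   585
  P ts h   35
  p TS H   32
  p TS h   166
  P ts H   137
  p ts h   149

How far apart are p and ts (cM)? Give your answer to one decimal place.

The two rarest classes, P ts h and p TS H, are the double crossovers. Comparing them with the parentals, only the ts allele has switched, so ts is the middle locus and the order is h – ts – p.
Crossovers in the ts–p interval produce the single-crossover classes p TS h and P ts H (166 + 137 = 303) plus the double crossovers (67).
RF(ts–p) = (303 + 67) / 2000 = 370/2000 = 0.1850 → 18.5 cM.

18.5 cM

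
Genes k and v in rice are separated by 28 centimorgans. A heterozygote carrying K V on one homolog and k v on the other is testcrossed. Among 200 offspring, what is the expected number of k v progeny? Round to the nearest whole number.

A map distance of 28 centimorgans corresponds to a recombination frequency of 0.280.
The F1 is K V / k v, so k v is a parental gamete class with expected frequency (1 − r)/2 = 0.720/2 = 0.3600.
Expected number = 0.3600 × 200 = 72.00 ≈ 72.

72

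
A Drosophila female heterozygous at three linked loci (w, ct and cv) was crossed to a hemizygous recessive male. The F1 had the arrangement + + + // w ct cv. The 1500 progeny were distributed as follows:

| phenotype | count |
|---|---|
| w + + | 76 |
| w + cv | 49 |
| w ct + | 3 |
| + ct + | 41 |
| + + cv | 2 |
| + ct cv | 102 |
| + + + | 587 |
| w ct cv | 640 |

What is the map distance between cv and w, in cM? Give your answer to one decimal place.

12.2 cM

The two rarest classes, + + cv and w ct +, are the double crossovers. Comparing them with the parentals, only the cv allele has switched, so cv is the middle locus and the order is w – cv – ct.
Crossovers in the w–cv interval produce the single-crossover classes w + + and + ct cv (76 + 102 = 178) plus the double crossovers (5).
RF(w–cv) = (178 + 5) / 1500 = 183/1500 = 0.1220 → 12.2 cM.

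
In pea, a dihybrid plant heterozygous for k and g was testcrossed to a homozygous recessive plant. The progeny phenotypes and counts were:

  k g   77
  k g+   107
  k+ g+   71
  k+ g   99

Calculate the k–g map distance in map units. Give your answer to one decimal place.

The two most frequent classes, k+ g (99) and k g+ (107), are the parental types, so the F1 was k+ g / k g+.
The recombinant classes are k+ g+ and k g: 71 + 77 = 148.
Recombination frequency = 148/354 = 0.4181 ≈ 41.8%, i.e. 41.8 map units.

41.8 map units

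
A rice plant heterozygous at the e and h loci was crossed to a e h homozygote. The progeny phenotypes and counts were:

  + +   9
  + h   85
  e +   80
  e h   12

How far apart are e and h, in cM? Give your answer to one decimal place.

The two most frequent classes, + h (85) and e + (80), are the parental types, so the F1 was + h / e +.
The recombinant classes are + + and e h: 9 + 12 = 21.
Recombination frequency = 21/186 = 0.1129 ≈ 11.3%, i.e. 11.3 cM.

11.3 cM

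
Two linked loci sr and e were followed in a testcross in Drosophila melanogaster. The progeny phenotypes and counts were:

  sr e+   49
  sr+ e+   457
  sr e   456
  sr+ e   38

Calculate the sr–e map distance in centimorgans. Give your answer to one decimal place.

8.7 centimorgans

The two most frequent classes, sr+ e+ (457) and sr e (456), are the parental types, so the F1 was sr+ e+ / sr e.
The recombinant classes are sr+ e and sr e+: 38 + 49 = 87.
Recombination frequency = 87/1000 = 0.0870 ≈ 8.7%, i.e. 8.7 centimorgans.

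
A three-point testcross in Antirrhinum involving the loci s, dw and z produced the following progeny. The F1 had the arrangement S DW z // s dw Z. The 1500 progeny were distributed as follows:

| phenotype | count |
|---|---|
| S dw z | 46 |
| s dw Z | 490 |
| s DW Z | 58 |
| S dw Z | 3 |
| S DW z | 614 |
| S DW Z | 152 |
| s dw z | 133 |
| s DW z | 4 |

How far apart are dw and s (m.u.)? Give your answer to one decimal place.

The two rarest classes, s DW z and S dw Z, are the double crossovers. Comparing them with the parentals, only the s allele has switched, so s is the middle locus and the order is dw – s – z.
Crossovers in the dw–s interval produce the single-crossover classes S dw z and s DW Z (46 + 58 = 104) plus the double crossovers (7).
RF(dw–s) = (104 + 7) / 1500 = 111/1500 = 0.0740 → 7.4 m.u.

7.4 m.u.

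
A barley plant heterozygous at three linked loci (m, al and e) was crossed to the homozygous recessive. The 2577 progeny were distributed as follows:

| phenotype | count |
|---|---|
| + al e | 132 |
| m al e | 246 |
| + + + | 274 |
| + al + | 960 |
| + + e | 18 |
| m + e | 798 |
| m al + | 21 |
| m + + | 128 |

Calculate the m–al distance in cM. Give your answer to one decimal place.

21.7 cM

The two most frequent reciprocal classes, m + e and + al +, are the parental types, so the F1 was m + e / + al +.
The two rarest classes, + + e and m al +, are the double crossovers. Comparing them with the parentals, only the m allele has switched, so m is the middle locus and the order is al – m – e.
Crossovers in the al–m interval produce the single-crossover classes m al e and + + + (246 + 274 = 520) plus the double crossovers (39).
RF(al–m) = (520 + 39) / 2577 = 559/2577 = 0.2169 → 21.7 cM.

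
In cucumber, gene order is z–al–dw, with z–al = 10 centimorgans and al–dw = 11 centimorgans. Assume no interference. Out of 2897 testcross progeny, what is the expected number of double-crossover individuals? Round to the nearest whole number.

Map distances give recombination frequencies of 0.100 and 0.110 for the two intervals.
With no interference, expected double-crossover frequency = 0.100 × 0.110 = 0.01100.
Expected number = 0.01100 × 2897 = 31.87 ≈ 32.

32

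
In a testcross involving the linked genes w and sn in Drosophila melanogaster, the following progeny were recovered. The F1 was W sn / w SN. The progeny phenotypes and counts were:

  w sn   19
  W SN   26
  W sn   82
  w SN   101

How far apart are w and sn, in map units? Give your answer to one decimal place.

19.7 map units

The recombinant classes are W SN and w sn: 26 + 19 = 45.
Recombination frequency = 45/228 = 0.1974 ≈ 19.7%, i.e. 19.7 map units.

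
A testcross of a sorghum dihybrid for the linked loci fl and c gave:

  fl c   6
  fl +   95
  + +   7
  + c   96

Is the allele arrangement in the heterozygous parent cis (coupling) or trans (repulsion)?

The two most frequent classes are + c (96) and fl + (95); these are the parental (non-recombinant) types.
So the F1 carried + c on one chromosome and fl + on the other — the recessive alleles are on opposite chromosomes (trans / repulsion).

trans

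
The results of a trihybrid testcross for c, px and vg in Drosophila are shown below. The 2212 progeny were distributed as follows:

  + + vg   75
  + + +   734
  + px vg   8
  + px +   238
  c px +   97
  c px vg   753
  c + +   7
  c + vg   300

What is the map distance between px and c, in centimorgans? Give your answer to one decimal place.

25.0 centimorgans

The two most frequent reciprocal classes, c px vg and + + +, are the parental types, so the F1 was c px vg / + + +.
The two rarest classes, + px vg and c + +, are the double crossovers. Comparing them with the parentals, only the c allele has switched, so c is the middle locus and the order is px – c – vg.
Crossovers in the px–c interval produce the single-crossover classes c + vg and + px + (300 + 238 = 538) plus the double crossovers (15).
RF(px–c) = (538 + 15) / 2212 = 553/2212 = 0.2500 → 25.0 centimorgans.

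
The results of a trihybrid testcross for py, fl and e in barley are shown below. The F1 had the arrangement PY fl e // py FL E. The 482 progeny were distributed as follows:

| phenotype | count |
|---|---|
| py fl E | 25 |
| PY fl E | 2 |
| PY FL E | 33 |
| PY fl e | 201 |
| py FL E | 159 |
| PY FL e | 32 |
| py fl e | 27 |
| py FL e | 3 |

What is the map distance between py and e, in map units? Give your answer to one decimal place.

The two rarest classes, PY fl E and py FL e, are the double crossovers. Comparing them with the parentals, only the e allele has switched, so e is the middle locus and the order is fl – e – py.
Crossovers in the e–py interval produce the single-crossover classes py fl e and PY FL E (27 + 33 = 60) plus the double crossovers (5).
RF(e–py) = (60 + 5) / 482 = 65/482 = 0.1349 → 13.5 map units.

13.5 map units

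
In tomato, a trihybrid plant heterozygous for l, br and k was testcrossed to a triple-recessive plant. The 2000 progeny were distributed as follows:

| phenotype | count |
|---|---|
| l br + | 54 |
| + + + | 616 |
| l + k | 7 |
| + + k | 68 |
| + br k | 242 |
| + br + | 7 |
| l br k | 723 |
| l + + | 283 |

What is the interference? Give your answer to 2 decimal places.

0.62

The two most frequent reciprocal classes, + + + and l br k, are the parental types, so the F1 was + + + / l br k.
The two rarest classes, + br + and l + k, are the double crossovers. Comparing them with the parentals, only the br allele has switched, so br is the middle locus and the order is l – br – k.
l–br: (525 + 14)/2000 = 0.2695; br–k: (122 + 14)/2000 = 0.0680.
Expected DCO frequency = 0.2695 × 0.0680 ≈ 0.01833; observed = 14/2000 ≈ 0.00700.
Coefficient of coincidence = 0.00700/0.01833 ≈ 0.38; interference = 1 − 0.38 = 0.62.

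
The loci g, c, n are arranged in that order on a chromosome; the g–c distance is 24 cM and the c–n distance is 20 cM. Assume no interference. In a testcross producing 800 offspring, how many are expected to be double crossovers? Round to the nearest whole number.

Map distances give recombination frequencies of 0.240 and 0.200 for the two intervals.
With no interference, expected double-crossover frequency = 0.240 × 0.200 = 0.04800.
Expected number = 0.04800 × 800 = 38.40 ≈ 38.

38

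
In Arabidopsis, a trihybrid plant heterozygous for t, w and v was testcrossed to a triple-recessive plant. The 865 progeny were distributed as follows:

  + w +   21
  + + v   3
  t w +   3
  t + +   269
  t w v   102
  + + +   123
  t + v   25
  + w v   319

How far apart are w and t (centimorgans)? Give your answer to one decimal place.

The two most frequent reciprocal classes, + w v and t + +, are the parental types, so the F1 was + w v / t + +.
The two rarest classes, + + v and t w +, are the double crossovers. Comparing them with the parentals, only the w allele has switched, so w is the middle locus and the order is t – w – v.
Crossovers in the t–w interval produce the single-crossover classes t w v and + + + (102 + 123 = 225) plus the double crossovers (6).
RF(t–w) = (225 + 6) / 865 = 231/865 = 0.2671 → 26.7 centimorgans.

26.7 centimorgans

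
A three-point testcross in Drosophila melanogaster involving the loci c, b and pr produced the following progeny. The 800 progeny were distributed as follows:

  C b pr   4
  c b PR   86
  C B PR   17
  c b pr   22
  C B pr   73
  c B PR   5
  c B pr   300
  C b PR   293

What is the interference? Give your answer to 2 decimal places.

0.11

The two most frequent reciprocal classes, C b PR and c B pr, are the parental types, so the F1 was C b PR / c B pr.
The two rarest classes, C b pr and c B PR, are the double crossovers. Comparing them with the parentals, only the pr allele has switched, so pr is the middle locus and the order is b – pr – c.
b–pr: (39 + 9)/800 = 0.0600; pr–c: (159 + 9)/800 = 0.2100.
Expected DCO frequency = 0.0600 × 0.2100 ≈ 0.01260; observed = 9/800 ≈ 0.01125.
Coefficient of coincidence = 0.01125/0.01260 ≈ 0.89; interference = 1 − 0.89 = 0.11.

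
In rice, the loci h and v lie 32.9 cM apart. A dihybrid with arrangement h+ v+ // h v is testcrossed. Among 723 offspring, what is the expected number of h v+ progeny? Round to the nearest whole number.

A map distance of 32.9 cM corresponds to a recombination frequency of 0.329.
The F1 is h+ v+ / h v, so h v+ is a recombinant gamete class with expected frequency r/2 = 0.329/2 = 0.1645.
Expected number = 0.1645 × 723 = 118.93 ≈ 119.

119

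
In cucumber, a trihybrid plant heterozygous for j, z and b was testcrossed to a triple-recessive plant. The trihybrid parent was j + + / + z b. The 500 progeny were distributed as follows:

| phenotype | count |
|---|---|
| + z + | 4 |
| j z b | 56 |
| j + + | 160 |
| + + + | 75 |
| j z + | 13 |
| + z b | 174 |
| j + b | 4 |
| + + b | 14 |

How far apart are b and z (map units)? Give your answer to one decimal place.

The two rarest classes, j + b and + z +, are the double crossovers. Comparing them with the parentals, only the b allele has switched, so b is the middle locus and the order is z – b – j.
Crossovers in the z–b interval produce the single-crossover classes j z + and + + b (13 + 14 = 27) plus the double crossovers (8).
RF(z–b) = (27 + 8) / 500 = 35/500 = 0.0700 → 7.0 map units.

7.0 map units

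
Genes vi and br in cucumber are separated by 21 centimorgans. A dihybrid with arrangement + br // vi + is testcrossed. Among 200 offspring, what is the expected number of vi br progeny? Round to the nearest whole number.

21

A map distance of 21 centimorgans corresponds to a recombination frequency of 0.210.
The F1 is + br / vi +, so vi br is a recombinant gamete class with expected frequency r/2 = 0.210/2 = 0.1050.
Expected number = 0.1050 × 200 = 21.00 ≈ 21.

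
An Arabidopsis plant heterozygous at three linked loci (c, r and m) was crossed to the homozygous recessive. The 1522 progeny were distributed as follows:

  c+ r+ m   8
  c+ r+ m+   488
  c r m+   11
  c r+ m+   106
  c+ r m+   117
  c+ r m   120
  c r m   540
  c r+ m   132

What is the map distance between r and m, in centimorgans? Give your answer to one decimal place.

17.6 centimorgans

The two most frequent reciprocal classes, c r m and c+ r+ m+, are the parental types, so the F1 was c r m / c+ r+ m+.
The two rarest classes, c r m+ and c+ r+ m, are the double crossovers. Comparing them with the parentals, only the m allele has switched, so m is the middle locus and the order is c – m – r.
Crossovers in the m–r interval produce the single-crossover classes c r+ m and c+ r m+ (132 + 117 = 249) plus the double crossovers (19).
RF(m–r) = (249 + 19) / 1522 = 268/1522 = 0.1761 → 17.6 centimorgans.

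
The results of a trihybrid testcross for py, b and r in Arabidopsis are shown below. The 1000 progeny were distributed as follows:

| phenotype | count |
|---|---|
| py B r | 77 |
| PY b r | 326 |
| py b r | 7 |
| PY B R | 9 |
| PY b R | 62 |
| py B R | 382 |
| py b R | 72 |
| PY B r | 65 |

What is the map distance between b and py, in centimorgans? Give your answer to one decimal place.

15.3 centimorgans

The two most frequent reciprocal classes, PY b r and py B R, are the parental types, so the F1 was PY b r / py B R.
The two rarest classes, py b r and PY B R, are the double crossovers. Comparing them with the parentals, only the py allele has switched, so py is the middle locus and the order is b – py – r.
Crossovers in the b–py interval produce the single-crossover classes PY B r and py b R (65 + 72 = 137) plus the double crossovers (16).
RF(b–py) = (137 + 16) / 1000 = 153/1000 = 0.1530 → 15.3 centimorgans.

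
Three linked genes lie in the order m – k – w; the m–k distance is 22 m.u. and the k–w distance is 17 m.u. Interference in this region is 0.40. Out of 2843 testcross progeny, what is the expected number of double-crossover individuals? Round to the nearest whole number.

Map distances give recombination frequencies of 0.220 and 0.170 for the two intervals.
With interference 0.40 (so coincidence = 0.60), expected double-crossover frequency = 0.220 × 0.170 × 0.60 = 0.02244.
Expected number = 0.02244 × 2843 = 63.80 ≈ 64.

64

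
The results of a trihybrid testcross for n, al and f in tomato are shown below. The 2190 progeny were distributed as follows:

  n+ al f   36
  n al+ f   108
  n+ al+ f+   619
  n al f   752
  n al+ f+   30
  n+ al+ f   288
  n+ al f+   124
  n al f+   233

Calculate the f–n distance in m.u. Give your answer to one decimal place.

The two most frequent reciprocal classes, n+ al+ f+ and n al f, are the parental types, so the F1 was n+ al+ f+ / n al f.
The two rarest classes, n al+ f+ and n+ al f, are the double crossovers. Comparing them with the parentals, only the n allele has switched, so n is the middle locus and the order is f – n – al.
Crossovers in the f–n interval produce the single-crossover classes n+ al+ f and n al f+ (288 + 233 = 521) plus the double crossovers (66).
RF(f–n) = (521 + 66) / 2190 = 587/2190 = 0.2680 → 26.8 m.u.

26.8 m.u.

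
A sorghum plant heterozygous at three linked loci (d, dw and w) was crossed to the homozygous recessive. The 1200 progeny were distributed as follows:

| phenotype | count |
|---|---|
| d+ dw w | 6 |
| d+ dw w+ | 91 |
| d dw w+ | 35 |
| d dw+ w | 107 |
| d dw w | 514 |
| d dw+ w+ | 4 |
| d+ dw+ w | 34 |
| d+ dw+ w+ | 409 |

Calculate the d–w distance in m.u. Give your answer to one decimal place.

The two most frequent reciprocal classes, d+ dw+ w+ and d dw w, are the parental types, so the F1 was d+ dw+ w+ / d dw w.
The two rarest classes, d dw+ w+ and d+ dw w, are the double crossovers. Comparing them with the parentals, only the d allele has switched, so d is the middle locus and the order is dw – d – w.
Crossovers in the d–w interval produce the single-crossover classes d+ dw+ w and d dw w+ (34 + 35 = 69) plus the double crossovers (10).
RF(d–w) = (69 + 10) / 1200 = 79/1200 = 0.0658 → 6.6 m.u.

6.6 m.u.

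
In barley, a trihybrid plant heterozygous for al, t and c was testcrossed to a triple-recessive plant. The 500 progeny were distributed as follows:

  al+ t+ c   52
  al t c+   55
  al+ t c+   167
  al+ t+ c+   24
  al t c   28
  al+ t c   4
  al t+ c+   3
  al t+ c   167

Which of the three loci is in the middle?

c

The two most frequent reciprocal classes, al+ t c+ and al t+ c, are the parental types, so the F1 was al+ t c+ / al t+ c.
The two rarest classes, al+ t c and al t+ c+, are the double crossovers. Comparing them with the parentals, only the c allele has switched, so c is the middle locus and the order is t – c – al.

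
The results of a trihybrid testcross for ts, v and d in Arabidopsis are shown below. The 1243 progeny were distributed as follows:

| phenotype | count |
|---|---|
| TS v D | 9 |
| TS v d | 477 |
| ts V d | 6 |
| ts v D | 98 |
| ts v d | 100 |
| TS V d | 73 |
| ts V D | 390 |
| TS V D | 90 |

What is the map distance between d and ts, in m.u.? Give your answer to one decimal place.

The two most frequent reciprocal classes, TS v d and ts V D, are the parental types, so the F1 was TS v d / ts V D.
The two rarest classes, TS v D and ts V d, are the double crossovers. Comparing them with the parentals, only the d allele has switched, so d is the middle locus and the order is ts – d – v.
Crossovers in the ts–d interval produce the single-crossover classes ts v d and TS V D (100 + 90 = 190) plus the double crossovers (15).
RF(ts–d) = (190 + 15) / 1243 = 205/1243 = 0.1649 → 16.5 m.u.

16.5 m.u.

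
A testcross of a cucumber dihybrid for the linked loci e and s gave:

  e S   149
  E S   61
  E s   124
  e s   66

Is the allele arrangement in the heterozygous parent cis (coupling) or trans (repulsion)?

The two most frequent classes are E s (124) and e S (149); these are the parental (non-recombinant) types.
So the F1 carried E s on one chromosome and e S on the other — the recessive alleles are on opposite chromosomes (trans / repulsion).

trans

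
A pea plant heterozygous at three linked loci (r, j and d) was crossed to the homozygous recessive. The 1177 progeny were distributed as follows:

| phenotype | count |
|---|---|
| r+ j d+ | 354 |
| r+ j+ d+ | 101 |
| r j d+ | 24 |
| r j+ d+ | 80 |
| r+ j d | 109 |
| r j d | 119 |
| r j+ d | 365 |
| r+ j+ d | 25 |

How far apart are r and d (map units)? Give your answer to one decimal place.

The two most frequent reciprocal classes, r+ j d+ and r j+ d, are the parental types, so the F1 was r+ j d+ / r j+ d.
The two rarest classes, r j d+ and r+ j+ d, are the double crossovers. Comparing them with the parentals, only the r allele has switched, so r is the middle locus and the order is j – r – d.
Crossovers in the r–d interval produce the single-crossover classes r+ j d and r j+ d+ (109 + 80 = 189) plus the double crossovers (49).
RF(r–d) = (189 + 49) / 1177 = 238/1177 = 0.2022 → 20.2 map units.

20.2 map units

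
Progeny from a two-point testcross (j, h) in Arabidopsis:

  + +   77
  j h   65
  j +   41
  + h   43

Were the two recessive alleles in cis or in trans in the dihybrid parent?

The two most frequent classes are + + (77) and j h (65); these are the parental (non-recombinant) types.
So the F1 carried + + on one chromosome and j h on the other — the recessive alleles are on the same chromosome (cis / coupling).

cis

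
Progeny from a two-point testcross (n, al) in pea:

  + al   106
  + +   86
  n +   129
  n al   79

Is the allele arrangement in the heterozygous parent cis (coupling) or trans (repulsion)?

trans

The two most frequent classes are + al (106) and n + (129); these are the parental (non-recombinant) types.
So the F1 carried + al on one chromosome and n + on the other — the recessive alleles are on opposite chromosomes (trans / repulsion).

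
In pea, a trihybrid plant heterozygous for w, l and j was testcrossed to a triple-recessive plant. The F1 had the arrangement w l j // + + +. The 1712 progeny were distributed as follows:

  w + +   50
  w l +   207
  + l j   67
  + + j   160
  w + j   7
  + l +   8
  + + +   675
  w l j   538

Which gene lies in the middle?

l

The two rarest classes, w + j and + l +, are the double crossovers. Comparing them with the parentals, only the l allele has switched, so l is the middle locus and the order is j – l – w.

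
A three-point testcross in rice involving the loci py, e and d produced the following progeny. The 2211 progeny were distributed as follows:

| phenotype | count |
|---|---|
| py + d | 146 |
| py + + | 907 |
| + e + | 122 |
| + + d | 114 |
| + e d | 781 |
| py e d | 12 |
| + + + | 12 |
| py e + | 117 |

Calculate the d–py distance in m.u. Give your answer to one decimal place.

13.2 m.u.

The two most frequent reciprocal classes, py + + and + e d, are the parental types, so the F1 was py + + / + e d.
The two rarest classes, + + + and py e d, are the double crossovers. Comparing them with the parentals, only the py allele has switched, so py is the middle locus and the order is d – py – e.
Crossovers in the d–py interval produce the single-crossover classes py + d and + e + (146 + 122 = 268) plus the double crossovers (24).
RF(d–py) = (268 + 24) / 2211 = 292/2211 = 0.1321 → 13.2 m.u.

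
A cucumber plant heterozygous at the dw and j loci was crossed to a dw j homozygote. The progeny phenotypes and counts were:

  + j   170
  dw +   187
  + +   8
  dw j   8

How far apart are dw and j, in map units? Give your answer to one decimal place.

4.3 map units

The two most frequent classes, + j (170) and dw + (187), are the parental types, so the F1 was + j / dw +.
The recombinant classes are + + and dw j: 8 + 8 = 16.
Recombination frequency = 16/373 = 0.0429 ≈ 4.3%, i.e. 4.3 map units.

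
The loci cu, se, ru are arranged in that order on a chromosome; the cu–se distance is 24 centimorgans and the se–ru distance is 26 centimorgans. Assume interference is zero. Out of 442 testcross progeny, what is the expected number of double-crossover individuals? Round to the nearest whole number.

Map distances give recombination frequencies of 0.240 and 0.260 for the two intervals.
With no interference, expected double-crossover frequency = 0.240 × 0.260 = 0.06240.
Expected number = 0.06240 × 442 = 27.58 ≈ 28.

28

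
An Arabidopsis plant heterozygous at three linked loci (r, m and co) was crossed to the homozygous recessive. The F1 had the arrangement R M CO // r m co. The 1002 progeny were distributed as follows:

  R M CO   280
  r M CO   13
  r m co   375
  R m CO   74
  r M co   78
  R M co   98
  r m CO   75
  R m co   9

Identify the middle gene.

r

The two rarest classes, r M CO and R m co, are the double crossovers. Comparing them with the parentals, only the r allele has switched, so r is the middle locus and the order is m – r – co.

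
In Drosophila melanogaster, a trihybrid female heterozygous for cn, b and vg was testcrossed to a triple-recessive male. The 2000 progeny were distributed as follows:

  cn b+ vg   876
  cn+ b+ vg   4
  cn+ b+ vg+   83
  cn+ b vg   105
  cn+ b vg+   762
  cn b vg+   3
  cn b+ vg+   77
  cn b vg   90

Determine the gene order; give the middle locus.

The two most frequent reciprocal classes, cn+ b vg+ and cn b+ vg, are the parental types, so the F1 was cn+ b vg+ / cn b+ vg.
The two rarest classes, cn b vg+ and cn+ b+ vg, are the double crossovers. Comparing them with the parentals, only the cn allele has switched, so cn is the middle locus and the order is b – cn – vg.

cn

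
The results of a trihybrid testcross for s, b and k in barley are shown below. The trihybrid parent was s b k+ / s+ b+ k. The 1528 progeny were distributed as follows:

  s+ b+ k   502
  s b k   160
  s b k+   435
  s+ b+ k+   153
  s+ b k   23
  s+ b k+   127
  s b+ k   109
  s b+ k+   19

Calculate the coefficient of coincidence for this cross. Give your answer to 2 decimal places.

The two rarest classes, s b+ k+ and s+ b k, are the double crossovers. Comparing them with the parentals, only the b allele has switched, so b is the middle locus and the order is k – b – s.
k–b: (313 + 42)/1528 = 0.2323; b–s: (236 + 42)/1528 = 0.1819.
Expected DCO frequency = 0.2323 × 0.1819 ≈ 0.04226; observed = 42/1528 ≈ 0.02749.
Coefficient of coincidence = 0.02749/0.04226 ≈ 0.65.

0.65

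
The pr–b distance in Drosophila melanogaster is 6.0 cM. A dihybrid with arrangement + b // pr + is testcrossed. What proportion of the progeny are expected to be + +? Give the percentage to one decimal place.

3.0%

A map distance of 6.0 cM corresponds to a recombination frequency of 0.060.
The F1 is + b / pr +, so + + is a recombinant gamete class with expected frequency r/2 = 0.060/2 = 0.0300.
That is 0.0300 = 3.0% of the progeny.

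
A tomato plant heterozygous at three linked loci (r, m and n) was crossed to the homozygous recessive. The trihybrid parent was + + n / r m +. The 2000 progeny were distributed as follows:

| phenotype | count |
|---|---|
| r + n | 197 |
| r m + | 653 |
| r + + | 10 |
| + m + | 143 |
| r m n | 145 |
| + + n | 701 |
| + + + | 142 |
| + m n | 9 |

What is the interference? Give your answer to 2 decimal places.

0.65

The two rarest classes, + m n and r + +, are the double crossovers. Comparing them with the parentals, only the m allele has switched, so m is the middle locus and the order is r – m – n.
r–m: (340 + 19)/2000 = 0.1795; m–n: (287 + 19)/2000 = 0.1530.
Expected DCO frequency = 0.1795 × 0.1530 ≈ 0.02746; observed = 19/2000 ≈ 0.00950.
Coefficient of coincidence = 0.00950/0.02746 ≈ 0.35; interference = 1 − 0.35 = 0.65.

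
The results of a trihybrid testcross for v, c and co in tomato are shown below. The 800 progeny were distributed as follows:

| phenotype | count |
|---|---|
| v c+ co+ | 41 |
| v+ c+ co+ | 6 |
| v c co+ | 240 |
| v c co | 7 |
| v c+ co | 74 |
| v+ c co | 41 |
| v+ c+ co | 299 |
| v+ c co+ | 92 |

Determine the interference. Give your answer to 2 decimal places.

The two most frequent reciprocal classes, v c co+ and v+ c+ co, are the parental types, so the F1 was v c co+ / v+ c+ co.
The two rarest classes, v c co and v+ c+ co+, are the double crossovers. Comparing them with the parentals, only the co allele has switched, so co is the middle locus and the order is v – co – c.
v–co: (166 + 13)/800 = 0.2238; co–c: (82 + 13)/800 = 0.1187.
Expected DCO frequency = 0.2238 × 0.1187 ≈ 0.02657; observed = 13/800 ≈ 0.01625.
Coefficient of coincidence = 0.01625/0.02657 ≈ 0.61; interference = 1 − 0.61 = 0.39.

0.39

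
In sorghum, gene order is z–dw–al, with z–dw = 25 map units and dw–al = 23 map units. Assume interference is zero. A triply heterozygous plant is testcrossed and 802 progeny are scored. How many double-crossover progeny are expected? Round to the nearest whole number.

Map distances give recombination frequencies of 0.250 and 0.230 for the two intervals.
With no interference, expected double-crossover frequency = 0.250 × 0.230 = 0.05750.
Expected number = 0.05750 × 802 = 46.12 ≈ 46.

46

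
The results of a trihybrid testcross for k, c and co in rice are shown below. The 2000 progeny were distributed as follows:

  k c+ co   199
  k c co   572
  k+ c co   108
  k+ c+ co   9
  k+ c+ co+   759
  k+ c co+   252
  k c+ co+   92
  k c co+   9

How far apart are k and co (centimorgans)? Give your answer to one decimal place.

The two most frequent reciprocal classes, k+ c+ co+ and k c co, are the parental types, so the F1 was k+ c+ co+ / k c co.
The two rarest classes, k+ c+ co and k c co+, are the double crossovers. Comparing them with the parentals, only the co allele has switched, so co is the middle locus and the order is k – co – c.
Crossovers in the k–co interval produce the single-crossover classes k c+ co+ and k+ c co (92 + 108 = 200) plus the double crossovers (18).
RF(k–co) = (200 + 18) / 2000 = 218/2000 = 0.1090 → 10.9 centimorgans.

10.9 centimorgans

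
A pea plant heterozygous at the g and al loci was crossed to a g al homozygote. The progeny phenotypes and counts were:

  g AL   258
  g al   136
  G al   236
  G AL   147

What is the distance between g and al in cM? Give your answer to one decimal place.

36.4 cM

The two most frequent classes, G al (236) and g AL (258), are the parental types, so the F1 was G al / g AL.
The recombinant classes are G AL and g al: 147 + 136 = 283.
Recombination frequency = 283/777 = 0.3642 ≈ 36.4%, i.e. 36.4 cM.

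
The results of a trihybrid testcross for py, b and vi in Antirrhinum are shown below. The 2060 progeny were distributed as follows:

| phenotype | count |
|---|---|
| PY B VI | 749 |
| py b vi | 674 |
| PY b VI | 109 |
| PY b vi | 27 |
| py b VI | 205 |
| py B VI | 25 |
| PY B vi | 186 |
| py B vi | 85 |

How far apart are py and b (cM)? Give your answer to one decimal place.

The two most frequent reciprocal classes, PY B VI and py b vi, are the parental types, so the F1 was PY B VI / py b vi.
The two rarest classes, py B VI and PY b vi, are the double crossovers. Comparing them with the parentals, only the py allele has switched, so py is the middle locus and the order is b – py – vi.
Crossovers in the b–py interval produce the single-crossover classes PY b VI and py B vi (109 + 85 = 194) plus the double crossovers (52).
RF(b–py) = (194 + 52) / 2060 = 246/2060 = 0.1194 → 11.9 cM.

11.9 cM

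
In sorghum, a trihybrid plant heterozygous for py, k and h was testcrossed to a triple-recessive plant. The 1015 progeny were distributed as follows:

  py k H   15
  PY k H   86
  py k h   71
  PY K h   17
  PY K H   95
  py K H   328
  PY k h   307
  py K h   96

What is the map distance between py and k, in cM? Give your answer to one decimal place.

19.5 cM

The two most frequent reciprocal classes, py K H and PY k h, are the parental types, so the F1 was py K H / PY k h.
The two rarest classes, py k H and PY K h, are the double crossovers. Comparing them with the parentals, only the k allele has switched, so k is the middle locus and the order is py – k – h.
Crossovers in the py–k interval produce the single-crossover classes PY K H and py k h (95 + 71 = 166) plus the double crossovers (32).
RF(py–k) = (166 + 32) / 1015 = 198/1015 = 0.1951 → 19.5 cM.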